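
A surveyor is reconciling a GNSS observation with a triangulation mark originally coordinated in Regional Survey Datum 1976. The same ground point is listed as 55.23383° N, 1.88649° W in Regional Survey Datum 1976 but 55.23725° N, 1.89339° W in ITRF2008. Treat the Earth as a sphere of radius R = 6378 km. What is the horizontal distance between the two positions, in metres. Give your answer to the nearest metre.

Δφ = 55.23725° − 55.23383° = +0.00342°; Δλ = -1.89339° − -1.88649° = -0.00690°.
1° along a meridian = πR/180 = 111317 m.
ΔN = Δφ × 111317 = 380.7 m; ΔE = Δλ × 111317 × cos(55.23383°) = -0.00690 × 111317 × 0.570229 = -438.0 m.
Distance = √(ΔE² + ΔN²) = √((-438.0)² + 380.7²) = 580.3 m.

580 m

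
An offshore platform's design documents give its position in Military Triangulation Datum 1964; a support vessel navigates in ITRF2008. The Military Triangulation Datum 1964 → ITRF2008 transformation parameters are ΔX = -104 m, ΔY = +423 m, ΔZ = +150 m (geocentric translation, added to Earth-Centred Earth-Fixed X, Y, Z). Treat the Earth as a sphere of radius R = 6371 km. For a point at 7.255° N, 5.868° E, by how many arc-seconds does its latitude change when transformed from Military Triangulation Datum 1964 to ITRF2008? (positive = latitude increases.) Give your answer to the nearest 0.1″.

sin φ = 0.126286, cos φ = 0.991994, sin λ = 0.102237, cos λ = 0.994760.
North component: ΔN = −sin φ cos λ·ΔX − sin φ sin λ·ΔY + cos φ·ΔZ = −(0.126286)(0.994760)(-104) − (0.126286)(0.102237)(423) + (0.991994)(150) = 156.40 m.
1° of latitude spans πR/180 = 111195 m, so Δφ = 156.40 / 111195 × 3600 = 5.064″.

Δφ = 5.1″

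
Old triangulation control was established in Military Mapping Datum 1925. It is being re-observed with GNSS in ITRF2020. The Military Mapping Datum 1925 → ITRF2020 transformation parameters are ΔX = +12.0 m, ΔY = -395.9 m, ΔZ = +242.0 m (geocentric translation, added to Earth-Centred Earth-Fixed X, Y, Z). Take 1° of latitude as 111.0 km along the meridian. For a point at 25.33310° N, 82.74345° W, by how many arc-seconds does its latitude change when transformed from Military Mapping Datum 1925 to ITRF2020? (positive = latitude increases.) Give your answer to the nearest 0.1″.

Δφ = 1.6″

sin φ = 0.427880, cos φ = 0.903836, sin λ = -0.991991, cos λ = 0.126312.
North component: ΔN = −sin φ cos λ·ΔX − sin φ sin λ·ΔY + cos φ·ΔZ = −(0.427880)(0.126312)(12.0) − (0.427880)(-0.991991)(-395.9) + (0.903836)(242.0) = 50.04 m.
1° of latitude spans 111000 m, so Δφ = 50.04 / 111000 × 3600 = 1.623″.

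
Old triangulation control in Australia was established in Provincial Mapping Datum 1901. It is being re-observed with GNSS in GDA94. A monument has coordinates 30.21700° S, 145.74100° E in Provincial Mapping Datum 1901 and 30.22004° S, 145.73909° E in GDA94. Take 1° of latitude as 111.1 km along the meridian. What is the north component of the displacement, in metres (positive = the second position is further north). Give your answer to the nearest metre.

Δφ = -30.22004° − -30.21700° = -0.00304°; Δλ = 145.73909° − 145.74100° = -0.00191°.
ΔN = Δφ × 111100 = -337.7 m; ΔE = Δλ × 111100 × cos(-30.21700°) = -0.00191 × 111100 × 0.864126 = -183.4 m.

ΔN = -338 m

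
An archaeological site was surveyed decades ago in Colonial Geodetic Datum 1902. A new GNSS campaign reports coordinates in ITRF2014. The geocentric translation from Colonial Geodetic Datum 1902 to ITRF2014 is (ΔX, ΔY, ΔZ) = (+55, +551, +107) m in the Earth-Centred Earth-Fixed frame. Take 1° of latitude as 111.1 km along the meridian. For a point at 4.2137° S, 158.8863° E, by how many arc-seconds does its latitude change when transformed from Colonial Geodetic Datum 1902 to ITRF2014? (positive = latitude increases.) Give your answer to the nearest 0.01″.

sin φ = -0.073477, cos φ = 0.997297, sin λ = 0.360220, cos λ = -0.932867.
North component: ΔN = −sin φ cos λ·ΔX − sin φ sin λ·ΔY + cos φ·ΔZ = −(-0.073477)(-0.932867)(55) − (-0.073477)(0.360220)(551) + (0.997297)(107) = 117.52 m.
1° of latitude spans 111100 m, so Δφ = 117.52 / 111100 × 3600 = 3.808″.

Δφ = 3.81″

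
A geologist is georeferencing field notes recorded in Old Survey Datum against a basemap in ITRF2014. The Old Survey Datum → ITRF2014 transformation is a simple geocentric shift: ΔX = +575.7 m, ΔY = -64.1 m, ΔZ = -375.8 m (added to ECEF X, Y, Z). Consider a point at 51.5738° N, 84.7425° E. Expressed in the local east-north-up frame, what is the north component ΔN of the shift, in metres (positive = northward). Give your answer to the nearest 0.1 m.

ΔN = -224.9 m

At φ = 51.5738°, λ = 84.7425°: sin φ = 0.783409, cos φ = 0.621506, sin λ = 0.995793, cos λ = 0.091632.
ΔN = −sin φ cos λ·ΔX − sin φ sin λ·ΔY + cos φ·ΔZ = −(0.783409)(0.091632)(575.7) − (0.783409)(0.995793)(-64.1) + (0.621506)(-375.8) = -224.88 m.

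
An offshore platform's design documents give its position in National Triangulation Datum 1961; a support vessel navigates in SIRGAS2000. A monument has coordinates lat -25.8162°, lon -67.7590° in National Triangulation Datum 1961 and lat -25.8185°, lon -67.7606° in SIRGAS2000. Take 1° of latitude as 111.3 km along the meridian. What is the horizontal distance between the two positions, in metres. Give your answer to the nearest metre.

Δφ = -25.8185° − -25.8162° = -0.0023°; Δλ = -67.7606° − -67.7590° = -0.0016°.
ΔN = Δφ × 111300 = -256.0 m; ΔE = Δλ × 111300 × cos(-25.8162°) = -0.0016 × 111300 × 0.900196 = -160.3 m.
Distance = √(ΔE² + ΔN²) = √((-160.3)² + (-256.0)²) = 302.0 m.

302 m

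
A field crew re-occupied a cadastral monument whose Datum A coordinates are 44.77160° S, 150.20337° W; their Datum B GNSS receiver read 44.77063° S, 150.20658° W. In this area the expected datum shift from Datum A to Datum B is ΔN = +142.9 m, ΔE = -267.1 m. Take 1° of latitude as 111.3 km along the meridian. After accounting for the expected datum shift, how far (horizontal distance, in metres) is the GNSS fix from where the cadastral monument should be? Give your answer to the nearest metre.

Observed coordinate differences: Δφ = +0.00097°, Δλ = -0.00321°.
Converting to metres (1° lat = 111300 m, cos φ = 0.709920): observed ΔN = 108.0 m, observed ΔE = -253.6 m.
Subtracting the expected shift leaves a residual of 108.0 − (142.9) = -34.9 m north and -253.6 − (-267.1) = 13.5 m east.
Residual distance = √((-34.9)² + 13.5²) = 37.4 m.

37 m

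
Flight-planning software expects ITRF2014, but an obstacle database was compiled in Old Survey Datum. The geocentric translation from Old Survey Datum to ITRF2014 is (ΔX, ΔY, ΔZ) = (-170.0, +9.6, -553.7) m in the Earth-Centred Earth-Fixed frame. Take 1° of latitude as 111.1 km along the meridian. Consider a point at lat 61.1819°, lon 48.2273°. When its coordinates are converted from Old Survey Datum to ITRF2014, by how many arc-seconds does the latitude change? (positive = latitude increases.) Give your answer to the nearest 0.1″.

sin φ = 0.876154, cos φ = 0.482030, sin λ = 0.745794, cos λ = 0.666177.
North component: ΔN = −sin φ cos λ·ΔX − sin φ sin λ·ΔY + cos φ·ΔZ = −(0.876154)(0.666177)(-170.0) − (0.876154)(0.745794)(9.6) + (0.482030)(-553.7) = -173.95 m.
1° of latitude spans 111100 m, so Δφ = -173.95 / 111100 × 3600 = -5.636″.

Δφ = -5.6″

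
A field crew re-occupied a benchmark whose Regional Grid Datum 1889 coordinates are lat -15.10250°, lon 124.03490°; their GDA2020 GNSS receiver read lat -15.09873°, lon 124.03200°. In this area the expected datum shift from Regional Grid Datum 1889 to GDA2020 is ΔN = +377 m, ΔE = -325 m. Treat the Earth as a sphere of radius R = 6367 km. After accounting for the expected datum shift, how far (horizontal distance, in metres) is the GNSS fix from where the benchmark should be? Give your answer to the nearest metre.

Observed coordinate differences: Δφ = +0.00377°, Δλ = -0.00290°.
Converting to metres (1° lat = 111125 m, cos φ = 0.965461): observed ΔN = 418.9 m, observed ΔE = -311.1 m.
Subtracting the expected shift leaves a residual of 418.9 − (377) = 41.9 m north and -311.1 − (-325) = 13.9 m east.
Residual distance = √(41.9² + 13.9²) = 44.2 m.

44 m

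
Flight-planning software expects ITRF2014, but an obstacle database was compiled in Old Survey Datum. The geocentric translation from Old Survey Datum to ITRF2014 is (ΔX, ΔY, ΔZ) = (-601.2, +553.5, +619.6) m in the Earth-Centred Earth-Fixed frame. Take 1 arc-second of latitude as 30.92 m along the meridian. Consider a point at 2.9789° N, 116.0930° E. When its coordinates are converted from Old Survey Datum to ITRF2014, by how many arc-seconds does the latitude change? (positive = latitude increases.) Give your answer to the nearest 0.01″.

Δφ = 18.73″

sin φ = 0.051968, cos φ = 0.998649, sin λ = 0.898081, cos λ = -0.439829.
North component: ΔN = −sin φ cos λ·ΔX − sin φ sin λ·ΔY + cos φ·ΔZ = −(0.051968)(-0.439829)(-601.2) − (0.051968)(0.898081)(553.5) + (0.998649)(619.6) = 579.19 m.
1° of latitude spans 3600 × 30.92 = 111312 m, so Δφ = 579.19 / 111312 × 3600 = 18.732″.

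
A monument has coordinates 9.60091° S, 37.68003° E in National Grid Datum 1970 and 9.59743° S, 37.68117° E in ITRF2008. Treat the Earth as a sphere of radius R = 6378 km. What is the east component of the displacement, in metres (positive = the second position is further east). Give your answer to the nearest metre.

Δφ = -9.59743° − -9.60091° = +0.00348°; Δλ = 37.68117° − 37.68003° = +0.00114°.
1° along a meridian = πR/180 = 111317 m.
ΔN = Δφ × 111317 = 387.4 m; ΔE = Δλ × 111317 × cos(-9.60091°) = +0.00114 × 111317 × 0.985993 = 125.1 m.

ΔE = 125 m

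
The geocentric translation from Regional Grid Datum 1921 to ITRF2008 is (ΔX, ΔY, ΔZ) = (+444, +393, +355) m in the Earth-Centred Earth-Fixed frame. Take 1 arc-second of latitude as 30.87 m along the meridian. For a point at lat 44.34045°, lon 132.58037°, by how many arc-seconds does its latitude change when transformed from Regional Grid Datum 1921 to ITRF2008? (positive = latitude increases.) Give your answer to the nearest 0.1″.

sin φ = 0.698920, cos φ = 0.715199, sin λ = 0.736329, cos λ = -0.676624.
North component: ΔN = −sin φ cos λ·ΔX − sin φ sin λ·ΔY + cos φ·ΔZ = −(0.698920)(-0.676624)(444) − (0.698920)(0.736329)(393) + (0.715199)(355) = 261.61 m.
1° of latitude spans 3600 × 30.87 = 111132 m, so Δφ = 261.61 / 111132 × 3600 = 8.475″.

Δφ = 8.5″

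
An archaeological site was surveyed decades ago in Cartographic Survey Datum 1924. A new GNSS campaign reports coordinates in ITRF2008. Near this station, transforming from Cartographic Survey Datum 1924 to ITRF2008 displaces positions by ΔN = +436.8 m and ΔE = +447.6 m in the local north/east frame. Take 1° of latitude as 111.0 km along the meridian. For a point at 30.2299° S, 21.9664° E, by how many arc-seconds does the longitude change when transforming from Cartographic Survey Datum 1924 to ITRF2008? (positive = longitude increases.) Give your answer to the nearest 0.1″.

At latitude -30.2299°, cos φ = 0.864012.
1° of longitude at this latitude = 111.0 × cos φ = 95.91 km, so Δλ = 447.6 / 95905.4 = 0.0046671° = 16.802″.

Δλ = 16.8″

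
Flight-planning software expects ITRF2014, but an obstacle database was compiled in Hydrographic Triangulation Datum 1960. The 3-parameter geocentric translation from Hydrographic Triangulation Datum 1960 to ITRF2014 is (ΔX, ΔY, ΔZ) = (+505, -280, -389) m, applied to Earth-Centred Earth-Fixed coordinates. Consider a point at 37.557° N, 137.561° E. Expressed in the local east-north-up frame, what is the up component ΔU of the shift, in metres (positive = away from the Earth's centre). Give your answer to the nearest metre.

ΔU = -682 m

At φ = 37.557°, λ = 137.561°: sin φ = 0.609550, cos φ = 0.792747, sin λ = 0.674805, cos λ = -0.737996.
ΔU = cos φ cos λ·ΔX + cos φ sin λ·ΔY + sin φ·ΔZ = (0.792747)(-0.737996)(505) + (0.792747)(0.674805)(-280) + (0.609550)(-389) = -682.35 m.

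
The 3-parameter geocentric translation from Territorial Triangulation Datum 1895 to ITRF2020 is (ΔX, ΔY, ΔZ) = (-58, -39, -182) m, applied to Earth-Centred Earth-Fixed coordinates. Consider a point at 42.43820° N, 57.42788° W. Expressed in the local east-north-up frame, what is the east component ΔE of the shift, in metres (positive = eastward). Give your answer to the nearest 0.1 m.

The local east axis at (φ, λ) is (−sin λ, cos λ, 0), so ΔE = −sin(-57.42788°)·(-58) + cos(-57.42788°)·(-39) = -69.87 m.

ΔE = -69.9 m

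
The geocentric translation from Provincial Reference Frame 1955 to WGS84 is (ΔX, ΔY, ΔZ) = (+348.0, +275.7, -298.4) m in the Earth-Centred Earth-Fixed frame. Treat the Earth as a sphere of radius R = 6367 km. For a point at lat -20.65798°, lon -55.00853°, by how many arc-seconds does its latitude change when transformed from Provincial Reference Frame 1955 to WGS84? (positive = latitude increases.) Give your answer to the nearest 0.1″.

Δφ = -9.3″

sin φ = -0.352789, cos φ = 0.935703, sin λ = -0.819237, cos λ = 0.573454.
North component: ΔN = −sin φ cos λ·ΔX − sin φ sin λ·ΔY + cos φ·ΔZ = −(-0.352789)(0.573454)(348.0) − (-0.352789)(-0.819237)(275.7) + (0.935703)(-298.4) = -288.49 m.
1° of latitude spans πR/180 = 111125 m, so Δφ = -288.49 / 111125 × 3600 = -9.346″.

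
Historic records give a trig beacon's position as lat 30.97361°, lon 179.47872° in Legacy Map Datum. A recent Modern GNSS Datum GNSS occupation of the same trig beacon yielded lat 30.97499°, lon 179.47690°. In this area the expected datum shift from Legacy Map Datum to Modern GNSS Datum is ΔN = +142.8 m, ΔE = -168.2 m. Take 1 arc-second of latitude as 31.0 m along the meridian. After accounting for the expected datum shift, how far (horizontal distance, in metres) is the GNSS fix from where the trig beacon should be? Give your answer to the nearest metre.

Observed coordinate differences: Δφ = +0.00138°, Δλ = -0.00182°.
Converting to metres (1° lat = 111600 m, cos φ = 0.857404): observed ΔN = 154.0 m, observed ΔE = -174.1 m.
Subtracting the expected shift leaves a residual of 154.0 − (142.8) = 11.2 m north and -174.1 − (-168.2) = -5.9 m east.
Residual distance = √(11.2² + (-5.9)²) = 12.7 m.

13 m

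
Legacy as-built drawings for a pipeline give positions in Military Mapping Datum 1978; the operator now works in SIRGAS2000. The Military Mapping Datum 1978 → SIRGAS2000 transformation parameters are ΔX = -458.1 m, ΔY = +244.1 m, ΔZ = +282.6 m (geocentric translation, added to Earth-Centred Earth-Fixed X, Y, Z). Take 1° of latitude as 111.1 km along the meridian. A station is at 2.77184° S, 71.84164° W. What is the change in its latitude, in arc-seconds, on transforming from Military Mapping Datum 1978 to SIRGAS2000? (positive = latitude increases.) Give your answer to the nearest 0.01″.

Δφ = 8.56″

sin φ = -0.048359, cos φ = 0.998830, sin λ = -0.950199, cos λ = 0.311644.
North component: ΔN = −sin φ cos λ·ΔX − sin φ sin λ·ΔY + cos φ·ΔZ = −(-0.048359)(0.311644)(-458.1) − (-0.048359)(-0.950199)(244.1) + (0.998830)(282.6) = 264.15 m.
1° of latitude spans 111100 m, so Δφ = 264.15 / 111100 × 3600 = 8.559″.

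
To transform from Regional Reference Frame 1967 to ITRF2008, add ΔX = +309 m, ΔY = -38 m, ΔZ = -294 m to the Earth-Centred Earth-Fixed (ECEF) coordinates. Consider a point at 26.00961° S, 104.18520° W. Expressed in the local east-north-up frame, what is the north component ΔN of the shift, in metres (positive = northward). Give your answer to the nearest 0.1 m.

The local north axis is (−sin φ cos λ, −sin φ sin λ, cos φ), giving ΔN = -33.206 + 16.156 − 264.224 = -281.27 m.

ΔN = -281.3 m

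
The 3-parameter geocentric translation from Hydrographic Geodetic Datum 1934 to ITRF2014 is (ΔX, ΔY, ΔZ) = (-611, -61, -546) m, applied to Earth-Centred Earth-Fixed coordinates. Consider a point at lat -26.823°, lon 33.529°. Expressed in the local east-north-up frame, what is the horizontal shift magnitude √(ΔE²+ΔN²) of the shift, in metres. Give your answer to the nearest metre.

The local east axis at (φ, λ) is (−sin λ, cos λ, 0), so ΔE = −sin(33.529°)·(-611) + cos(33.529°)·(-61) = 286.64 m.
The local north axis is (−sin φ cos λ, −sin φ sin λ, cos φ), giving ΔN = -229.830 − 15.204 − 487.253 = -732.29 m.
Horizontal magnitude = √(ΔE² + ΔN²) = √(286.64² + (-732.29)²) = 786.39 m.

786 m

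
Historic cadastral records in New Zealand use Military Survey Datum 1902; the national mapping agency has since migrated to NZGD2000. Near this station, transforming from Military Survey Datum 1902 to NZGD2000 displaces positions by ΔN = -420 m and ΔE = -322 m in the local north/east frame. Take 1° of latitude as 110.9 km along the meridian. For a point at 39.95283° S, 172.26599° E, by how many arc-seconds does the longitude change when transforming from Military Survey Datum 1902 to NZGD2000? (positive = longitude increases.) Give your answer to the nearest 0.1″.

At latitude -39.95283°, cos φ = 0.766573.
1° of longitude at this latitude = 110.9 × cos φ = 85.01 km, so Δλ = -322.0 / 85013.0 = -0.0037877° = -13.636″.

Δλ = -13.6″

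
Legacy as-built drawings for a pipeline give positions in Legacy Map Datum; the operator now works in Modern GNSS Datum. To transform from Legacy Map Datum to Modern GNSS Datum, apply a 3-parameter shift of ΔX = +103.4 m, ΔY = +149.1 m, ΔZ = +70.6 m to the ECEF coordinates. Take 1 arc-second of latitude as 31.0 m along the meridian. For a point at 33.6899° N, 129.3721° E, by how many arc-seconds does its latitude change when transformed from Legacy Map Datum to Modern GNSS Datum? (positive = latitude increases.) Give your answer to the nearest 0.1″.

Δφ = 1.0″

sin φ = 0.554698, cos φ = 0.832052, sin λ = 0.773043, cos λ = -0.634354.
North component: ΔN = −sin φ cos λ·ΔX − sin φ sin λ·ΔY + cos φ·ΔZ = −(0.554698)(-0.634354)(103.4) − (0.554698)(0.773043)(149.1) + (0.832052)(70.6) = 31.19 m.
1° of latitude spans 3600 × 31.00 = 111600 m, so Δφ = 31.19 / 111600 × 3600 = 1.006″.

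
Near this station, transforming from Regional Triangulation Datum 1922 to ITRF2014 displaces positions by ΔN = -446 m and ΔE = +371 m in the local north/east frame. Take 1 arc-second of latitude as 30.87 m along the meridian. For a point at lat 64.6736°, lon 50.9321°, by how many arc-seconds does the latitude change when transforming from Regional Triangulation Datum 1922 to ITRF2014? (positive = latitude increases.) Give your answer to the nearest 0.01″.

1″ of latitude = 30.87 m, so Δφ = -446.0 / 30.87 = -14.448″.

Δφ = -14.45″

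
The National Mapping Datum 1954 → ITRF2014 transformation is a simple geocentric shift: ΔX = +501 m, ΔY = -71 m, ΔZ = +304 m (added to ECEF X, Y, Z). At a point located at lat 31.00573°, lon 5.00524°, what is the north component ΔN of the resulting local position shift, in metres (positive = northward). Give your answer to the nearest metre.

ΔN = 7 m

At φ = 31.00573°, λ = 5.00524°: sin φ = 0.515124, cos φ = 0.857116, sin λ = 0.087247, cos λ = 0.996187.
ΔN = −sin φ cos λ·ΔX − sin φ sin λ·ΔY + cos φ·ΔZ = −(0.515124)(0.996187)(501) − (0.515124)(0.087247)(-71) + (0.857116)(304) = 6.66 m.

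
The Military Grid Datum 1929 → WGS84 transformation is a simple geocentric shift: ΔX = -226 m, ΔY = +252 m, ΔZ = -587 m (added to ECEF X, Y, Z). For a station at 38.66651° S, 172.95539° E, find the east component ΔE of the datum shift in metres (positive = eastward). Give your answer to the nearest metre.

At φ = -38.66651°, λ = 172.95539°: sin φ = -0.624786, cos φ = 0.780796, sin λ = 0.122642, cos λ = -0.992451.
ΔE = −sin λ·ΔX + cos λ·ΔY = −(0.122642)·(-226) + (-0.992451)·(252) = -222.38 m.

ΔE = -222 m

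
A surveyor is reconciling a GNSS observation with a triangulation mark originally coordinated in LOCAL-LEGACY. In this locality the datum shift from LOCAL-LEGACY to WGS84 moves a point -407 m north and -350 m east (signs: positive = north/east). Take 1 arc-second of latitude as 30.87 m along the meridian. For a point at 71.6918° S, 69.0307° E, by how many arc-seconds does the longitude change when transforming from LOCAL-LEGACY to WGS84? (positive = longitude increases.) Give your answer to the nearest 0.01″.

At latitude -71.6918°, cos φ = 0.314128.
1″ of longitude at this latitude = 30.87 × cos φ = 9.6971 m, so Δλ = -350.0 / 9.6971 = -36.093″.

Δλ = -36.09″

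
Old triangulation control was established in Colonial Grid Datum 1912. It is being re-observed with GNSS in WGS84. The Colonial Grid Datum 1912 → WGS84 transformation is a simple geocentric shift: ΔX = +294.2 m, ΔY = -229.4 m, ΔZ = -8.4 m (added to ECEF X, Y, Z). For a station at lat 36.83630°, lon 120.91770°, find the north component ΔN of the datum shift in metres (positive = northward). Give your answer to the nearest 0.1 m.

ΔN = 201.9 m

The local north axis is (−sin φ cos λ, −sin φ sin λ, cos φ), giving ΔN = 90.626 + 117.990 − 6.723 = 201.89 m.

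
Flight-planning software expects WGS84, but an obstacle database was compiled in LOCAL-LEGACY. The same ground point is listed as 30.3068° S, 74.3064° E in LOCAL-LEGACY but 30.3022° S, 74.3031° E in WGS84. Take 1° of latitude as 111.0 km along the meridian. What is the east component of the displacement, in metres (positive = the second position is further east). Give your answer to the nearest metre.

ΔE = -316 m

Δφ = -30.3022° − -30.3068° = +0.0046°; Δλ = 74.3031° − 74.3064° = -0.0033°.
ΔN = Δφ × 111000 = 510.6 m; ΔE = Δλ × 111000 × cos(-30.3068°) = -0.0033 × 111000 × 0.863336 = -316.2 m.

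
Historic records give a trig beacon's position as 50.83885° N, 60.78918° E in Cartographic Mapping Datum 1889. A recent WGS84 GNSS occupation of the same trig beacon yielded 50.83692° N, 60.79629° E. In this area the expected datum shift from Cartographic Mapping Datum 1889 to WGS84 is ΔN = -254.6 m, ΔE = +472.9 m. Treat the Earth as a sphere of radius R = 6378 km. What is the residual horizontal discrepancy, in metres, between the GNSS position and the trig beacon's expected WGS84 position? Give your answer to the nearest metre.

48 m

Observed coordinate differences: Δφ = -0.00193°, Δλ = +0.00711°.
Converting to metres (1° lat = 111317 m, cos φ = 0.631504): observed ΔN = -214.8 m, observed ΔE = 499.8 m.
Subtracting the expected shift leaves a residual of -214.8 − (-254.6) = 39.8 m north and 499.8 − (472.9) = 26.9 m east.
Residual distance = √(39.8² + 26.9²) = 48.0 m.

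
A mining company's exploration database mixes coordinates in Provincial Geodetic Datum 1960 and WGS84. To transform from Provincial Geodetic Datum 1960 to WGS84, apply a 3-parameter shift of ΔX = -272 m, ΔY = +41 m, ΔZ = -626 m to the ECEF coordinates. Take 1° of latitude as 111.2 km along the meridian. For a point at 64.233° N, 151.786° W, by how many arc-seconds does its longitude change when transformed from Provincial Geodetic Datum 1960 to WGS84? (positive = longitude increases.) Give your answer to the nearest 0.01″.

sin φ = 0.900569, cos φ = 0.434712, sin λ = -0.472766, cos λ = -0.881188.
East component: ΔE = −sin λ·ΔX + cos λ·ΔY = −(-0.472766)(-272) + (-0.881188)(41) = -164.72 m.
1° of latitude spans 111200 m; at latitude φ, 1° of longitude spans that × cos φ = 48340.0 m, so Δλ = -164.72 / 48340.0 × 3600 = -12.267″.

Δλ = -12.27″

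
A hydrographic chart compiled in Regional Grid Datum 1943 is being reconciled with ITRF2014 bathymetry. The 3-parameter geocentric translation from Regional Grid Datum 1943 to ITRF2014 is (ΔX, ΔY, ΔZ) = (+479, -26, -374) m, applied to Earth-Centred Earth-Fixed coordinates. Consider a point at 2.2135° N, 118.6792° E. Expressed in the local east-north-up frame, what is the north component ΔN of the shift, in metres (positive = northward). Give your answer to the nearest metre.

The local north axis is (−sin φ cos λ, −sin φ sin λ, cos φ), giving ΔN = 8.879 + 0.881 − 373.721 = -363.96 m.

ΔN = -364 m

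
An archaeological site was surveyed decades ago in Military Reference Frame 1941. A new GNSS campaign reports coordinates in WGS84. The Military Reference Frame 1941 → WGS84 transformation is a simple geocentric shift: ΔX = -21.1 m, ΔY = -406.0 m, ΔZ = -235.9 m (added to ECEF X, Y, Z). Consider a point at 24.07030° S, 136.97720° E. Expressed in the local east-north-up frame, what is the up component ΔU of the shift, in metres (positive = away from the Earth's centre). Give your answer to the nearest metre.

ΔU = -143 m

At φ = -24.07030°, λ = 136.97720°: sin φ = -0.407857, cos φ = 0.913046, sin λ = 0.682289, cos λ = -0.731082.
ΔU = cos φ cos λ·ΔX + cos φ sin λ·ΔY + sin φ·ΔZ = (0.913046)(-0.731082)(-21.1) + (0.913046)(0.682289)(-406.0) + (-0.407857)(-235.9) = -142.62 m.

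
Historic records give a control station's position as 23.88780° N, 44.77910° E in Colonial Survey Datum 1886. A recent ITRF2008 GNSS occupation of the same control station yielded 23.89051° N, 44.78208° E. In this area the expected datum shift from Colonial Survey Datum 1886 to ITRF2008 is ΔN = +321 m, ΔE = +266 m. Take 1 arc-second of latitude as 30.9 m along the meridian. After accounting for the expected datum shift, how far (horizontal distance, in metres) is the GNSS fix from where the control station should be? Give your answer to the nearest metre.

Observed coordinate differences: Δφ = +0.00271°, Δλ = +0.00298°.
Converting to metres (1° lat = 111240 m, cos φ = 0.914340): observed ΔN = 301.5 m, observed ΔE = 303.1 m.
Subtracting the expected shift leaves a residual of 301.5 − (321) = -19.5 m north and 303.1 − (266) = 37.1 m east.
Residual distance = √((-19.5)² + 37.1²) = 41.9 m.

42 m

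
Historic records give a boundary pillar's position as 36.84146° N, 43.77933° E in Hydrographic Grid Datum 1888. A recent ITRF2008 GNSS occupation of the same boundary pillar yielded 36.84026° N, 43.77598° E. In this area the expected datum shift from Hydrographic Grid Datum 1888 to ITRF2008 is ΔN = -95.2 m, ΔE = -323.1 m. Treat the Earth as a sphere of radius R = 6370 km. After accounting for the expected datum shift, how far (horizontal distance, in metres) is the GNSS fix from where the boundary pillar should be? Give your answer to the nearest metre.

46 m

Observed coordinate differences: Δφ = -0.00120°, Δλ = -0.00335°.
Converting to metres (1° lat = 111177 m, cos φ = 0.800298): observed ΔN = -133.4 m, observed ΔE = -298.1 m.
Subtracting the expected shift leaves a residual of -133.4 − (-95.2) = -38.2 m north and -298.1 − (-323.1) = 25.0 m east.
Residual distance = √((-38.2)² + 25.0²) = 45.7 m.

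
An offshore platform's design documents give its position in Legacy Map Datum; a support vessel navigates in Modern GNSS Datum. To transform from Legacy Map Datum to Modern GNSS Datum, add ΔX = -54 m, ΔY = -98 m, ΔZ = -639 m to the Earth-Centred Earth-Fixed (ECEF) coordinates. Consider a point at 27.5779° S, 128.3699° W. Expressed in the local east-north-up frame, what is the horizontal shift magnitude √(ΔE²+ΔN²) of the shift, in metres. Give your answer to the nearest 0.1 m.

The local east axis at (φ, λ) is (−sin λ, cos λ, 0), so ΔE = −sin(-128.3699°)·(-54) + cos(-128.3699°)·(-98) = 18.50 m.
The local north axis is (−sin φ cos λ, −sin φ sin λ, cos φ), giving ΔN = 15.518 + 35.571 − 566.398 = -515.31 m.
Horizontal magnitude = √(ΔE² + ΔN²) = √(18.50² + (-515.31)²) = 515.64 m.

515.6 m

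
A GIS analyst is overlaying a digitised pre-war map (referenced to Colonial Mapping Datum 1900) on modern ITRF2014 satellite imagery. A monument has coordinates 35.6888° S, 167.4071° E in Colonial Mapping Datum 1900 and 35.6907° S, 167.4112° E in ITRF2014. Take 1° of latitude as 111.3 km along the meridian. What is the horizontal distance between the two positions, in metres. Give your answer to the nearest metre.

Δφ = -35.6907° − -35.6888° = -0.0019°; Δλ = 167.4112° − 167.4071° = +0.0041°.
ΔN = Δφ × 111300 = -211.5 m; ΔE = Δλ × 111300 × cos(-35.6888°) = +0.0041 × 111300 × 0.812198 = 370.6 m.
Distance = √(ΔE² + ΔN²) = √(370.6² + (-211.5)²) = 426.7 m.

427 m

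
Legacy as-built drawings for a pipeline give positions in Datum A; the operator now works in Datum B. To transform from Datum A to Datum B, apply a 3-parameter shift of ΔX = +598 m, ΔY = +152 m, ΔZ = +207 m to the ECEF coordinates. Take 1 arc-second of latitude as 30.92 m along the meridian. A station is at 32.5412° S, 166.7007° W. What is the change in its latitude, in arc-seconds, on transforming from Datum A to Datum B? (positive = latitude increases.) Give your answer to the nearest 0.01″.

Δφ = -5.09″

sin φ = -0.537906, cos φ = 0.843005, sin λ = -0.230038, cos λ = -0.973182.
North component: ΔN = −sin φ cos λ·ΔX − sin φ sin λ·ΔY + cos φ·ΔZ = −(-0.537906)(-0.973182)(598) − (-0.537906)(-0.230038)(152) + (0.843005)(207) = -157.35 m.
1° of latitude spans 3600 × 30.92 = 111312 m, so Δφ = -157.35 / 111312 × 3600 = -5.089″.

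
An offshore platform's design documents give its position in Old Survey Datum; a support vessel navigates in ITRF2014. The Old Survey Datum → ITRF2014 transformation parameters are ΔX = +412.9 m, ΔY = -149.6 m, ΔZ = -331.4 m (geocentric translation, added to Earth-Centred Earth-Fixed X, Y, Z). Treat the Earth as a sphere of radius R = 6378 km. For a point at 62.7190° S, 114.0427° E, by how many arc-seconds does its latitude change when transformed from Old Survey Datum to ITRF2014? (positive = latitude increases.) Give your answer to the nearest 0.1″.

Δφ = -13.7″

sin φ = -0.888769, cos φ = 0.458355, sin λ = 0.913242, cos λ = -0.407417.
North component: ΔN = −sin φ cos λ·ΔX − sin φ sin λ·ΔY + cos φ·ΔZ = −(-0.888769)(-0.407417)(412.9) − (-0.888769)(0.913242)(-149.6) + (0.458355)(-331.4) = -422.83 m.
1° of latitude spans πR/180 = 111317 m, so Δφ = -422.83 / 111317 × 3600 = -13.674″.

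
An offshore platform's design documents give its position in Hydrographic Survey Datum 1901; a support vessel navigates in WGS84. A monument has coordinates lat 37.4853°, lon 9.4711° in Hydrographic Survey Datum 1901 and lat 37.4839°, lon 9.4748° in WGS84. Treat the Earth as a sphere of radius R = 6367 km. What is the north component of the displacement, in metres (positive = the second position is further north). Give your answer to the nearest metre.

ΔN = -156 m

Δφ = 37.4839° − 37.4853° = -0.0014°; Δλ = 9.4748° − 9.4711° = +0.0037°.
1° along a meridian = πR/180 = 111125 m.
ΔN = Δφ × 111125 = -155.6 m; ΔE = Δλ × 111125 × cos(37.4853°) = +0.0037 × 111125 × 0.793510 = 326.3 m.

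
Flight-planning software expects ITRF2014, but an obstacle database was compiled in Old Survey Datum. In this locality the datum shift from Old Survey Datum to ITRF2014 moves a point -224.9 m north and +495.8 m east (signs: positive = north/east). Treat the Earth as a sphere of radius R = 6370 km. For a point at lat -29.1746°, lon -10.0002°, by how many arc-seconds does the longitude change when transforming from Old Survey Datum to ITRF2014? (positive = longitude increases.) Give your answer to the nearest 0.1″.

At latitude -29.1746°, cos φ = 0.873138.
One radian of longitude at latitude φ spans R cos φ, so Δλ = ΔE / (R cos φ) = 495.8 / (6370000 × 0.873138) = 8.9142e-05 rad = 18.387″.

Δλ = 18.4″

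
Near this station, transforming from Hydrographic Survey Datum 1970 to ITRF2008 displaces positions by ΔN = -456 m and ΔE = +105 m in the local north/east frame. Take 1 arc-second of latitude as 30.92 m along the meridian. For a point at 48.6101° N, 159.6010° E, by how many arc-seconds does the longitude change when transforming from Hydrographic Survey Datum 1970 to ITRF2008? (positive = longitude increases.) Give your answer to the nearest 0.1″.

At latitude 48.6101°, cos φ = 0.661180.
1″ of longitude at this latitude = 30.92 × cos φ = 20.4437 m, so Δλ = 105.0 / 20.4437 = 5.136″.

Δλ = 5.1″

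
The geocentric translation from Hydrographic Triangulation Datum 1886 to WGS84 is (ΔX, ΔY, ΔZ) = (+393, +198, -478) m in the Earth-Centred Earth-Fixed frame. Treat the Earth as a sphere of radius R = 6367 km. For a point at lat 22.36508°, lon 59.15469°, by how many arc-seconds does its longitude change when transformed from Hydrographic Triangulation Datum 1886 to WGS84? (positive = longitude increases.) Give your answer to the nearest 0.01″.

Δλ = -8.26″

sin φ = 0.380507, cos φ = 0.924778, sin λ = 0.858555, cos λ = 0.512722.
East component: ΔE = −sin λ·ΔX + cos λ·ΔY = −(0.858555)(393) + (0.512722)(198) = -235.89 m.
1° of latitude spans πR/180 = 111125 m; at latitude φ, 1° of longitude spans that × cos φ = 102766.1 m, so Δλ = -235.89 / 102766.1 × 3600 = -8.264″.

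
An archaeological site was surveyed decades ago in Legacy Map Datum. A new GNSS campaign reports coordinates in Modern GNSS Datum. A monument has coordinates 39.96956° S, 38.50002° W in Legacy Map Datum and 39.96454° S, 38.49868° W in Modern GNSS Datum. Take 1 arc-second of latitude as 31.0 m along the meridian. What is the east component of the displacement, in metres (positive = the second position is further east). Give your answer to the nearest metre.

Δφ = -39.96454° − -39.96956° = +0.00502°; Δλ = -38.49868° − -38.50002° = +0.00134°.
1° of latitude = 3600 × 31.00 = 111600 m.
ΔN = Δφ × 111600 = 560.2 m; ΔE = Δλ × 111600 × cos(-39.96956°) = +0.00134 × 111600 × 0.766386 = 114.6 m.

ΔE = 115 m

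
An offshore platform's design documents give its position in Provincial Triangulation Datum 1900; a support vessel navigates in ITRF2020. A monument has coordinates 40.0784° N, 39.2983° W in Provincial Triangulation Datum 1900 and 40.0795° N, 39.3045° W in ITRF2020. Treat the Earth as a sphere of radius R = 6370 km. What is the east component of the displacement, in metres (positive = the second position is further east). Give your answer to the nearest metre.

Δφ = 40.0795° − 40.0784° = +0.0011°; Δλ = -39.3045° − -39.2983° = -0.0062°.
1° along a meridian = πR/180 = 111177 m.
ΔN = Δφ × 111177 = 122.3 m; ΔE = Δλ × 111177 × cos(40.0784°) = -0.0062 × 111177 × 0.765164 = -527.4 m.

ΔE = -527 m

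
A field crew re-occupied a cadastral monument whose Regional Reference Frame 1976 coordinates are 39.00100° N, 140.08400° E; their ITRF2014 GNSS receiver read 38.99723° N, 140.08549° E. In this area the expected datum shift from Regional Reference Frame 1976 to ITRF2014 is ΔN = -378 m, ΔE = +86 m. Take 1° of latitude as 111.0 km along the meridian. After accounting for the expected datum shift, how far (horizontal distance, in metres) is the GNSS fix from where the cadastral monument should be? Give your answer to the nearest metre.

Observed coordinate differences: Δφ = -0.00377°, Δλ = +0.00149°.
Converting to metres (1° lat = 111000 m, cos φ = 0.777135): observed ΔN = -418.5 m, observed ΔE = 128.5 m.
Subtracting the expected shift leaves a residual of -418.5 − (-378) = -40.5 m north and 128.5 − (86) = 42.5 m east.
Residual distance = √((-40.5)² + 42.5²) = 58.7 m.

59 m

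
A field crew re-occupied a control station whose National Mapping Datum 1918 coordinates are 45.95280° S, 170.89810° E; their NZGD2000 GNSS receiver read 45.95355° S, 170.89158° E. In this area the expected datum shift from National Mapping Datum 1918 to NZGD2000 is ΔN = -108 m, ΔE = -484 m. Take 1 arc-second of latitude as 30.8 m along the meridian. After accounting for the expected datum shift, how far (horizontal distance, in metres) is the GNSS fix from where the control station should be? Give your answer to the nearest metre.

Observed coordinate differences: Δφ = -0.00075°, Δλ = -0.00652°.
Converting to metres (1° lat = 110880 m, cos φ = 0.695251): observed ΔN = -83.2 m, observed ΔE = -502.6 m.
Subtracting the expected shift leaves a residual of -83.2 − (-108) = 24.8 m north and -502.6 − (-484) = -18.6 m east.
Residual distance = √(24.8² + (-18.6)²) = 31.0 m.

31 m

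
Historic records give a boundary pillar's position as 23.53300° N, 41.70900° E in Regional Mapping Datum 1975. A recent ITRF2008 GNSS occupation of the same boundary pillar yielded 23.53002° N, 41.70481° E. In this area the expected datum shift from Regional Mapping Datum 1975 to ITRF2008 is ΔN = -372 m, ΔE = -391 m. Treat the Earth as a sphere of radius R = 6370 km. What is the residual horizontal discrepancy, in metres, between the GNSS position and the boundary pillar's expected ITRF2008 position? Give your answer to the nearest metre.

54 m

Observed coordinate differences: Δφ = -0.00298°, Δλ = -0.00419°.
Converting to metres (1° lat = 111177 m, cos φ = 0.916830): observed ΔN = -331.3 m, observed ΔE = -427.1 m.
Subtracting the expected shift leaves a residual of -331.3 − (-372) = 40.7 m north and -427.1 − (-391) = -36.1 m east.
Residual distance = √(40.7² + (-36.1)²) = 54.4 m.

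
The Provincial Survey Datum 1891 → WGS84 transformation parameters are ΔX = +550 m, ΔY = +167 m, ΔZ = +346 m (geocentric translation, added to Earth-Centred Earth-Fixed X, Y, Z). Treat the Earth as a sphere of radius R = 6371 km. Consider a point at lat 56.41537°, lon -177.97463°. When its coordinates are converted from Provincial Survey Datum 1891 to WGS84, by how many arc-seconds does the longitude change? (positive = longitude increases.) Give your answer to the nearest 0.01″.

Δλ = -8.63″

sin φ = 0.833070, cos φ = 0.553168, sin λ = -0.035342, cos λ = -0.999375.
East component: ΔE = −sin λ·ΔX + cos λ·ΔY = −(-0.035342)(550) + (-0.999375)(167) = -147.46 m.
1° of latitude spans πR/180 = 111195 m; at latitude φ, 1° of longitude spans that × cos φ = 61509.5 m, so Δλ = -147.46 / 61509.5 × 3600 = -8.630″.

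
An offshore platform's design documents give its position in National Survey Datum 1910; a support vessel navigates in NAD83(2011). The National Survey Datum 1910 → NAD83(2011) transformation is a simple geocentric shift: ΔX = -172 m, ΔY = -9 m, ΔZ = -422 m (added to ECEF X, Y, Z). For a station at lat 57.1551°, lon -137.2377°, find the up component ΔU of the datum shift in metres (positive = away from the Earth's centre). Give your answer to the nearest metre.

At φ = 57.1551°, λ = -137.2377°: sin φ = 0.840142, cos φ = 0.542367, sin λ = -0.678958, cos λ = -0.734177.
ΔU = cos φ cos λ·ΔX + cos φ sin λ·ΔY + sin φ·ΔZ = (0.542367)(-0.734177)(-172) + (0.542367)(-0.678958)(-9) + (0.840142)(-422) = -282.74 m.

ΔU = -283 m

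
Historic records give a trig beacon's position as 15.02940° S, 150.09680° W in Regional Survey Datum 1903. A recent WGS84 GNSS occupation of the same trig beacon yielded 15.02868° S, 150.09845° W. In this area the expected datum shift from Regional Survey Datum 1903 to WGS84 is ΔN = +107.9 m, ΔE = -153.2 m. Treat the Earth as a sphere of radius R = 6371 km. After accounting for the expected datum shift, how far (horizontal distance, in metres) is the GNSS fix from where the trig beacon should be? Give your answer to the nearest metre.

Observed coordinate differences: Δφ = +0.00072°, Δλ = -0.00165°.
Converting to metres (1° lat = 111195 m, cos φ = 0.965793): observed ΔN = 80.1 m, observed ΔE = -177.2 m.
Subtracting the expected shift leaves a residual of 80.1 − (107.9) = -27.8 m north and -177.2 − (-153.2) = -24.0 m east.
Residual distance = √((-27.8)² + (-24.0)²) = 36.8 m.

37 m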